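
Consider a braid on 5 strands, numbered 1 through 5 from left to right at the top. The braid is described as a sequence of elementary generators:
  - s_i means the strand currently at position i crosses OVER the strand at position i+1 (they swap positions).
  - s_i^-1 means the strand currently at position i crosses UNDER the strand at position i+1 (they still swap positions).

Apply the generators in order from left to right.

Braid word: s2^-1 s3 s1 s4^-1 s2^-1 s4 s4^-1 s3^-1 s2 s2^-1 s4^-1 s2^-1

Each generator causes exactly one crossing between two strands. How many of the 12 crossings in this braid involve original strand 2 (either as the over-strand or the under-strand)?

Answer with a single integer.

Answer: 6

Derivation:
Gen 1: crossing 2x3. Involves strand 2? yes. Count so far: 1
Gen 2: crossing 2x4. Involves strand 2? yes. Count so far: 2
Gen 3: crossing 1x3. Involves strand 2? no. Count so far: 2
Gen 4: crossing 2x5. Involves strand 2? yes. Count so far: 3
Gen 5: crossing 1x4. Involves strand 2? no. Count so far: 3
Gen 6: crossing 5x2. Involves strand 2? yes. Count so far: 4
Gen 7: crossing 2x5. Involves strand 2? yes. Count so far: 5
Gen 8: crossing 1x5. Involves strand 2? no. Count so far: 5
Gen 9: crossing 4x5. Involves strand 2? no. Count so far: 5
Gen 10: crossing 5x4. Involves strand 2? no. Count so far: 5
Gen 11: crossing 1x2. Involves strand 2? yes. Count so far: 6
Gen 12: crossing 4x5. Involves strand 2? no. Count so far: 6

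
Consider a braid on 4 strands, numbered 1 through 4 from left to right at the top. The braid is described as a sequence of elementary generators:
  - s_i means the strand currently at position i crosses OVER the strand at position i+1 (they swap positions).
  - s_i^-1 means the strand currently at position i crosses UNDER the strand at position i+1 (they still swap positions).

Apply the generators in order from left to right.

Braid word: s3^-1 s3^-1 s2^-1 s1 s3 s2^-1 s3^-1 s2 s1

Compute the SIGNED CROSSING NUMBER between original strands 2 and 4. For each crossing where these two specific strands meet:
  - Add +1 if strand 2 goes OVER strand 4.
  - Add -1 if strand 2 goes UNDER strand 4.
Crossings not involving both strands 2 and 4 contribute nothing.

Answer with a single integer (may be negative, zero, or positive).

Gen 1: crossing 3x4. Both 2&4? no. Sum: 0
Gen 2: crossing 4x3. Both 2&4? no. Sum: 0
Gen 3: crossing 2x3. Both 2&4? no. Sum: 0
Gen 4: crossing 1x3. Both 2&4? no. Sum: 0
Gen 5: 2 over 4. Both 2&4? yes. Contrib: +1. Sum: 1
Gen 6: crossing 1x4. Both 2&4? no. Sum: 1
Gen 7: crossing 1x2. Both 2&4? no. Sum: 1
Gen 8: 4 over 2. Both 2&4? yes. Contrib: -1. Sum: 0
Gen 9: crossing 3x2. Both 2&4? no. Sum: 0

Answer: 0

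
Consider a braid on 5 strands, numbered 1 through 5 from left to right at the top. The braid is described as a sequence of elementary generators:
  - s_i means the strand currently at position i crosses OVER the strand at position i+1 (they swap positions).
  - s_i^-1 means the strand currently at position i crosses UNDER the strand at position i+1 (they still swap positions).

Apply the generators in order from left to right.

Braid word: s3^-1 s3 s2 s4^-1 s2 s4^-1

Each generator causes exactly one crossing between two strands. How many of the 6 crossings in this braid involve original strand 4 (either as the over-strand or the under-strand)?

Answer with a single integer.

Gen 1: crossing 3x4. Involves strand 4? yes. Count so far: 1
Gen 2: crossing 4x3. Involves strand 4? yes. Count so far: 2
Gen 3: crossing 2x3. Involves strand 4? no. Count so far: 2
Gen 4: crossing 4x5. Involves strand 4? yes. Count so far: 3
Gen 5: crossing 3x2. Involves strand 4? no. Count so far: 3
Gen 6: crossing 5x4. Involves strand 4? yes. Count so far: 4

Answer: 4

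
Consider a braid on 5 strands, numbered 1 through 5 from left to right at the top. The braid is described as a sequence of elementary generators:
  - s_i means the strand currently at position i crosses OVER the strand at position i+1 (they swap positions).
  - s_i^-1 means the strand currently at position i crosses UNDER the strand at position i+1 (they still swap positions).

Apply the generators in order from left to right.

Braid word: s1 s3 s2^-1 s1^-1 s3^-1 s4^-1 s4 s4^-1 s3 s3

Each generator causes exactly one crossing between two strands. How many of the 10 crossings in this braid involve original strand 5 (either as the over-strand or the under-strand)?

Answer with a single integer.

Gen 1: crossing 1x2. Involves strand 5? no. Count so far: 0
Gen 2: crossing 3x4. Involves strand 5? no. Count so far: 0
Gen 3: crossing 1x4. Involves strand 5? no. Count so far: 0
Gen 4: crossing 2x4. Involves strand 5? no. Count so far: 0
Gen 5: crossing 1x3. Involves strand 5? no. Count so far: 0
Gen 6: crossing 1x5. Involves strand 5? yes. Count so far: 1
Gen 7: crossing 5x1. Involves strand 5? yes. Count so far: 2
Gen 8: crossing 1x5. Involves strand 5? yes. Count so far: 3
Gen 9: crossing 3x5. Involves strand 5? yes. Count so far: 4
Gen 10: crossing 5x3. Involves strand 5? yes. Count so far: 5

Answer: 5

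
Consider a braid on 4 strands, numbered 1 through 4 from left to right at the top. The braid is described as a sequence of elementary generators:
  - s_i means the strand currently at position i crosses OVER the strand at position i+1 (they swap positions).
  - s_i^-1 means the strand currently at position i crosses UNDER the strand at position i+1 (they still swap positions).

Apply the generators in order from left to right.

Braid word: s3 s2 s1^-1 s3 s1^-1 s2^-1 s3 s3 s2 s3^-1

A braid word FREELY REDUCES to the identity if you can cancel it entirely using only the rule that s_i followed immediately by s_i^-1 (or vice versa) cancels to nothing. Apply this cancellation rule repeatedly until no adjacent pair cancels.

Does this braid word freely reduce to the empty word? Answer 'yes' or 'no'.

Answer: no

Derivation:
Gen 1 (s3): push. Stack: [s3]
Gen 2 (s2): push. Stack: [s3 s2]
Gen 3 (s1^-1): push. Stack: [s3 s2 s1^-1]
Gen 4 (s3): push. Stack: [s3 s2 s1^-1 s3]
Gen 5 (s1^-1): push. Stack: [s3 s2 s1^-1 s3 s1^-1]
Gen 6 (s2^-1): push. Stack: [s3 s2 s1^-1 s3 s1^-1 s2^-1]
Gen 7 (s3): push. Stack: [s3 s2 s1^-1 s3 s1^-1 s2^-1 s3]
Gen 8 (s3): push. Stack: [s3 s2 s1^-1 s3 s1^-1 s2^-1 s3 s3]
Gen 9 (s2): push. Stack: [s3 s2 s1^-1 s3 s1^-1 s2^-1 s3 s3 s2]
Gen 10 (s3^-1): push. Stack: [s3 s2 s1^-1 s3 s1^-1 s2^-1 s3 s3 s2 s3^-1]
Reduced word: s3 s2 s1^-1 s3 s1^-1 s2^-1 s3 s3 s2 s3^-1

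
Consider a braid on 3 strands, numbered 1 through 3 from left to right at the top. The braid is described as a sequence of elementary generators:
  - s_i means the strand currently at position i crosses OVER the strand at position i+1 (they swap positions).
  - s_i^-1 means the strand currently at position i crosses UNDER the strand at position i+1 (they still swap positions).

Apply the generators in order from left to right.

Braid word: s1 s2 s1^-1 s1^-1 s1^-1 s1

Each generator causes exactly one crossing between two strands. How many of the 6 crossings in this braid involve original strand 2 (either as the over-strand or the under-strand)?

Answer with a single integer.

Gen 1: crossing 1x2. Involves strand 2? yes. Count so far: 1
Gen 2: crossing 1x3. Involves strand 2? no. Count so far: 1
Gen 3: crossing 2x3. Involves strand 2? yes. Count so far: 2
Gen 4: crossing 3x2. Involves strand 2? yes. Count so far: 3
Gen 5: crossing 2x3. Involves strand 2? yes. Count so far: 4
Gen 6: crossing 3x2. Involves strand 2? yes. Count so far: 5

Answer: 5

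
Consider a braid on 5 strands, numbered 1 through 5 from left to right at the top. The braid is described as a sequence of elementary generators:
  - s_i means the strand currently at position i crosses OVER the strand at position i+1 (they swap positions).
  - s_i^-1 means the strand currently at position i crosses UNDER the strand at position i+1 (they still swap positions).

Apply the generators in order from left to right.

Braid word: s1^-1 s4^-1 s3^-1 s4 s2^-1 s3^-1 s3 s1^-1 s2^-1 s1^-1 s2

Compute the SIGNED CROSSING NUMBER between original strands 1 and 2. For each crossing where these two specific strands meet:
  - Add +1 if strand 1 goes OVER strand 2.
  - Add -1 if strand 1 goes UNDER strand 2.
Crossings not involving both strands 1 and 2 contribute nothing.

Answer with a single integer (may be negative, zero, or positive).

Answer: 0

Derivation:
Gen 1: 1 under 2. Both 1&2? yes. Contrib: -1. Sum: -1
Gen 2: crossing 4x5. Both 1&2? no. Sum: -1
Gen 3: crossing 3x5. Both 1&2? no. Sum: -1
Gen 4: crossing 3x4. Both 1&2? no. Sum: -1
Gen 5: crossing 1x5. Both 1&2? no. Sum: -1
Gen 6: crossing 1x4. Both 1&2? no. Sum: -1
Gen 7: crossing 4x1. Both 1&2? no. Sum: -1
Gen 8: crossing 2x5. Both 1&2? no. Sum: -1
Gen 9: 2 under 1. Both 1&2? yes. Contrib: +1. Sum: 0
Gen 10: crossing 5x1. Both 1&2? no. Sum: 0
Gen 11: crossing 5x2. Both 1&2? no. Sum: 0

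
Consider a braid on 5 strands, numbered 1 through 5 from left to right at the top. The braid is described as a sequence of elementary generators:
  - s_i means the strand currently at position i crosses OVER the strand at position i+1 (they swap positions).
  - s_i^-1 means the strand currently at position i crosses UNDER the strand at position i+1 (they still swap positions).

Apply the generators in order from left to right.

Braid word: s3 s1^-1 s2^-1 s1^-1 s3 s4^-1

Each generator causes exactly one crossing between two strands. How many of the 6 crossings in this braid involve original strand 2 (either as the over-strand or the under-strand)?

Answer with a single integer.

Answer: 2

Derivation:
Gen 1: crossing 3x4. Involves strand 2? no. Count so far: 0
Gen 2: crossing 1x2. Involves strand 2? yes. Count so far: 1
Gen 3: crossing 1x4. Involves strand 2? no. Count so far: 1
Gen 4: crossing 2x4. Involves strand 2? yes. Count so far: 2
Gen 5: crossing 1x3. Involves strand 2? no. Count so far: 2
Gen 6: crossing 1x5. Involves strand 2? no. Count so far: 2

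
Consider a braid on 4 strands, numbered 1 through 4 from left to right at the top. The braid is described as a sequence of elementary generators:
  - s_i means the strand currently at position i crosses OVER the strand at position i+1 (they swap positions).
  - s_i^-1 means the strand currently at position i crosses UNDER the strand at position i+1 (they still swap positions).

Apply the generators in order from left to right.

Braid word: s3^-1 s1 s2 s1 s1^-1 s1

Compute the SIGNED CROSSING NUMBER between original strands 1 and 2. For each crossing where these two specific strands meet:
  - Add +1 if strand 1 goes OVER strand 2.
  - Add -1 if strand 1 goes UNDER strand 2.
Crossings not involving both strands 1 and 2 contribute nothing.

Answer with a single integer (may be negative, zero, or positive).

Answer: 1

Derivation:
Gen 1: crossing 3x4. Both 1&2? no. Sum: 0
Gen 2: 1 over 2. Both 1&2? yes. Contrib: +1. Sum: 1
Gen 3: crossing 1x4. Both 1&2? no. Sum: 1
Gen 4: crossing 2x4. Both 1&2? no. Sum: 1
Gen 5: crossing 4x2. Both 1&2? no. Sum: 1
Gen 6: crossing 2x4. Both 1&2? no. Sum: 1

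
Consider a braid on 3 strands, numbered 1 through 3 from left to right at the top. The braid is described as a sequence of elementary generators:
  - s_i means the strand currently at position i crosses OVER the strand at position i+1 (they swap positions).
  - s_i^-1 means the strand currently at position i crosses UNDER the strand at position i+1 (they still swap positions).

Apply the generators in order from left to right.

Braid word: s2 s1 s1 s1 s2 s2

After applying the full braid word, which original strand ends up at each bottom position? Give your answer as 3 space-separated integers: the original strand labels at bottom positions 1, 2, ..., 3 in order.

Gen 1 (s2): strand 2 crosses over strand 3. Perm now: [1 3 2]
Gen 2 (s1): strand 1 crosses over strand 3. Perm now: [3 1 2]
Gen 3 (s1): strand 3 crosses over strand 1. Perm now: [1 3 2]
Gen 4 (s1): strand 1 crosses over strand 3. Perm now: [3 1 2]
Gen 5 (s2): strand 1 crosses over strand 2. Perm now: [3 2 1]
Gen 6 (s2): strand 2 crosses over strand 1. Perm now: [3 1 2]

Answer: 3 1 2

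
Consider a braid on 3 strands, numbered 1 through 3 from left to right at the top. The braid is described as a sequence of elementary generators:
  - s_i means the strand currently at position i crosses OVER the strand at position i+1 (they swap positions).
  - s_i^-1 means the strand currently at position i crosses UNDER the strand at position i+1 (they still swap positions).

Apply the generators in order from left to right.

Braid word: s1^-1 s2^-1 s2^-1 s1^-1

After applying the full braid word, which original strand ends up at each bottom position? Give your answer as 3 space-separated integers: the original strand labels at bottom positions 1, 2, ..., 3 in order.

Answer: 1 2 3

Derivation:
Gen 1 (s1^-1): strand 1 crosses under strand 2. Perm now: [2 1 3]
Gen 2 (s2^-1): strand 1 crosses under strand 3. Perm now: [2 3 1]
Gen 3 (s2^-1): strand 3 crosses under strand 1. Perm now: [2 1 3]
Gen 4 (s1^-1): strand 2 crosses under strand 1. Perm now: [1 2 3]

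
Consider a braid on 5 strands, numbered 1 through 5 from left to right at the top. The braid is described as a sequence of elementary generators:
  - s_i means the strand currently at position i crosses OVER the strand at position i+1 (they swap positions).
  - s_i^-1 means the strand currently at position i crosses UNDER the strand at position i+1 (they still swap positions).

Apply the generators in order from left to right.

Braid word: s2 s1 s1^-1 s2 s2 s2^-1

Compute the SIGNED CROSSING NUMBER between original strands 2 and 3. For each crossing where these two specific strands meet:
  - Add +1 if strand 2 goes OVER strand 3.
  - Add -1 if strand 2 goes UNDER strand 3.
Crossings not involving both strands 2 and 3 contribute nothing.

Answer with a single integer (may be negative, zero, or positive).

Answer: 2

Derivation:
Gen 1: 2 over 3. Both 2&3? yes. Contrib: +1. Sum: 1
Gen 2: crossing 1x3. Both 2&3? no. Sum: 1
Gen 3: crossing 3x1. Both 2&3? no. Sum: 1
Gen 4: 3 over 2. Both 2&3? yes. Contrib: -1. Sum: 0
Gen 5: 2 over 3. Both 2&3? yes. Contrib: +1. Sum: 1
Gen 6: 3 under 2. Both 2&3? yes. Contrib: +1. Sum: 2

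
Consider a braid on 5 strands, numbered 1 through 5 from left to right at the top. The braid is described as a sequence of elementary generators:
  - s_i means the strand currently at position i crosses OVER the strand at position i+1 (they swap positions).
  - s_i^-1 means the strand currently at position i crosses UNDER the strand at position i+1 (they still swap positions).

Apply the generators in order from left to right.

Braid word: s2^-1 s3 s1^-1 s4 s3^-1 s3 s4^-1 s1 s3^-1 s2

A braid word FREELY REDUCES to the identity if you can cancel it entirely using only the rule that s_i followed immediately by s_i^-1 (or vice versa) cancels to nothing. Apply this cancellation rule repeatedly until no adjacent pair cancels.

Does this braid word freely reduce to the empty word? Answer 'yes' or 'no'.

Answer: yes

Derivation:
Gen 1 (s2^-1): push. Stack: [s2^-1]
Gen 2 (s3): push. Stack: [s2^-1 s3]
Gen 3 (s1^-1): push. Stack: [s2^-1 s3 s1^-1]
Gen 4 (s4): push. Stack: [s2^-1 s3 s1^-1 s4]
Gen 5 (s3^-1): push. Stack: [s2^-1 s3 s1^-1 s4 s3^-1]
Gen 6 (s3): cancels prior s3^-1. Stack: [s2^-1 s3 s1^-1 s4]
Gen 7 (s4^-1): cancels prior s4. Stack: [s2^-1 s3 s1^-1]
Gen 8 (s1): cancels prior s1^-1. Stack: [s2^-1 s3]
Gen 9 (s3^-1): cancels prior s3. Stack: [s2^-1]
Gen 10 (s2): cancels prior s2^-1. Stack: []
Reduced word: (empty)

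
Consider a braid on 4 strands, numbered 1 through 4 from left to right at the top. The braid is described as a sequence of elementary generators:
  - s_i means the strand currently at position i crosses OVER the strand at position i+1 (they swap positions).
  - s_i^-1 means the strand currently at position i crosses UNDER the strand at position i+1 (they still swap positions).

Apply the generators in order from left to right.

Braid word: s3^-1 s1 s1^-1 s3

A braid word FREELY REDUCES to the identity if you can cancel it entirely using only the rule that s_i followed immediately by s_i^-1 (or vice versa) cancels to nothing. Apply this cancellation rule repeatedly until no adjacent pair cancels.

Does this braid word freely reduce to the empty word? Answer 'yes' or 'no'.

Gen 1 (s3^-1): push. Stack: [s3^-1]
Gen 2 (s1): push. Stack: [s3^-1 s1]
Gen 3 (s1^-1): cancels prior s1. Stack: [s3^-1]
Gen 4 (s3): cancels prior s3^-1. Stack: []
Reduced word: (empty)

Answer: yes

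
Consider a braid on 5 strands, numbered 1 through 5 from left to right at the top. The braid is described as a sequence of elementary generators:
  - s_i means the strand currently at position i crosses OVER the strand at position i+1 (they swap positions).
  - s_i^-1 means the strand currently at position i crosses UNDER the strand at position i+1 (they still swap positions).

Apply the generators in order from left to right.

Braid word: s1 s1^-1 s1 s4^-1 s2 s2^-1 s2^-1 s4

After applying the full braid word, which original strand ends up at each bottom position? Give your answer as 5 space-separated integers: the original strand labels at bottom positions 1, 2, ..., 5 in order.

Gen 1 (s1): strand 1 crosses over strand 2. Perm now: [2 1 3 4 5]
Gen 2 (s1^-1): strand 2 crosses under strand 1. Perm now: [1 2 3 4 5]
Gen 3 (s1): strand 1 crosses over strand 2. Perm now: [2 1 3 4 5]
Gen 4 (s4^-1): strand 4 crosses under strand 5. Perm now: [2 1 3 5 4]
Gen 5 (s2): strand 1 crosses over strand 3. Perm now: [2 3 1 5 4]
Gen 6 (s2^-1): strand 3 crosses under strand 1. Perm now: [2 1 3 5 4]
Gen 7 (s2^-1): strand 1 crosses under strand 3. Perm now: [2 3 1 5 4]
Gen 8 (s4): strand 5 crosses over strand 4. Perm now: [2 3 1 4 5]

Answer: 2 3 1 4 5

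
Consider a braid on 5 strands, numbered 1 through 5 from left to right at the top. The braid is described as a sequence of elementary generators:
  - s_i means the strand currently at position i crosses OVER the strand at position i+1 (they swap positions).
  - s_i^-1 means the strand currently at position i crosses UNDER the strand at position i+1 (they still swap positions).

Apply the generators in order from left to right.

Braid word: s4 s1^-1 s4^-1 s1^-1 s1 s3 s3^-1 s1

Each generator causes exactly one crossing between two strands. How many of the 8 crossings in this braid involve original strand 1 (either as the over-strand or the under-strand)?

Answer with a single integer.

Gen 1: crossing 4x5. Involves strand 1? no. Count so far: 0
Gen 2: crossing 1x2. Involves strand 1? yes. Count so far: 1
Gen 3: crossing 5x4. Involves strand 1? no. Count so far: 1
Gen 4: crossing 2x1. Involves strand 1? yes. Count so far: 2
Gen 5: crossing 1x2. Involves strand 1? yes. Count so far: 3
Gen 6: crossing 3x4. Involves strand 1? no. Count so far: 3
Gen 7: crossing 4x3. Involves strand 1? no. Count so far: 3
Gen 8: crossing 2x1. Involves strand 1? yes. Count so far: 4

Answer: 4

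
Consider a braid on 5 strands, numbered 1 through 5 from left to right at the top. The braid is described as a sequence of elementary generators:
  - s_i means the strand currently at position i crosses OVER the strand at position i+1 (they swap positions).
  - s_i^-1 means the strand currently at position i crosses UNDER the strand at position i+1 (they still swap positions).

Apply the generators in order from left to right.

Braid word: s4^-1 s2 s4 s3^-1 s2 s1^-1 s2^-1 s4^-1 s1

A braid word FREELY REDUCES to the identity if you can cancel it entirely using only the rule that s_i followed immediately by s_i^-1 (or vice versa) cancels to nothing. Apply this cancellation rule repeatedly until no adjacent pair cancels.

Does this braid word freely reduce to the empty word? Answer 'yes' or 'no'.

Gen 1 (s4^-1): push. Stack: [s4^-1]
Gen 2 (s2): push. Stack: [s4^-1 s2]
Gen 3 (s4): push. Stack: [s4^-1 s2 s4]
Gen 4 (s3^-1): push. Stack: [s4^-1 s2 s4 s3^-1]
Gen 5 (s2): push. Stack: [s4^-1 s2 s4 s3^-1 s2]
Gen 6 (s1^-1): push. Stack: [s4^-1 s2 s4 s3^-1 s2 s1^-1]
Gen 7 (s2^-1): push. Stack: [s4^-1 s2 s4 s3^-1 s2 s1^-1 s2^-1]
Gen 8 (s4^-1): push. Stack: [s4^-1 s2 s4 s3^-1 s2 s1^-1 s2^-1 s4^-1]
Gen 9 (s1): push. Stack: [s4^-1 s2 s4 s3^-1 s2 s1^-1 s2^-1 s4^-1 s1]
Reduced word: s4^-1 s2 s4 s3^-1 s2 s1^-1 s2^-1 s4^-1 s1

Answer: no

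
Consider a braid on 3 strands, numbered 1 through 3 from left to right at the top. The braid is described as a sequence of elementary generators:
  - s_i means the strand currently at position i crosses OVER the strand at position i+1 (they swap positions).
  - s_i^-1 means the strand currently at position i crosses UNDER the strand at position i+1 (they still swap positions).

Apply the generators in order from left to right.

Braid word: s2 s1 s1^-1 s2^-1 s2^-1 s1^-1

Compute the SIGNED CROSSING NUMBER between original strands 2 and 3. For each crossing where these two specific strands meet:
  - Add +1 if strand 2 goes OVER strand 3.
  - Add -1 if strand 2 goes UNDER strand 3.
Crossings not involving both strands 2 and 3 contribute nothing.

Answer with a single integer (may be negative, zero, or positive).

Gen 1: 2 over 3. Both 2&3? yes. Contrib: +1. Sum: 1
Gen 2: crossing 1x3. Both 2&3? no. Sum: 1
Gen 3: crossing 3x1. Both 2&3? no. Sum: 1
Gen 4: 3 under 2. Both 2&3? yes. Contrib: +1. Sum: 2
Gen 5: 2 under 3. Both 2&3? yes. Contrib: -1. Sum: 1
Gen 6: crossing 1x3. Both 2&3? no. Sum: 1

Answer: 1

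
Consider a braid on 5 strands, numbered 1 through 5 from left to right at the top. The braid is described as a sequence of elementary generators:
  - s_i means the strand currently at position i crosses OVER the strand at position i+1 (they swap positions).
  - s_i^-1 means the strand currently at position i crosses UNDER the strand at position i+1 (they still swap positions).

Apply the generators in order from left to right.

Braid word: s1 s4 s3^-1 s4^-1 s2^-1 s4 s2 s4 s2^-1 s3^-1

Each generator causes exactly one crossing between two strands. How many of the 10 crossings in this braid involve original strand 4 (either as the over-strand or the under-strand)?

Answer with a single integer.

Answer: 5

Derivation:
Gen 1: crossing 1x2. Involves strand 4? no. Count so far: 0
Gen 2: crossing 4x5. Involves strand 4? yes. Count so far: 1
Gen 3: crossing 3x5. Involves strand 4? no. Count so far: 1
Gen 4: crossing 3x4. Involves strand 4? yes. Count so far: 2
Gen 5: crossing 1x5. Involves strand 4? no. Count so far: 2
Gen 6: crossing 4x3. Involves strand 4? yes. Count so far: 3
Gen 7: crossing 5x1. Involves strand 4? no. Count so far: 3
Gen 8: crossing 3x4. Involves strand 4? yes. Count so far: 4
Gen 9: crossing 1x5. Involves strand 4? no. Count so far: 4
Gen 10: crossing 1x4. Involves strand 4? yes. Count so far: 5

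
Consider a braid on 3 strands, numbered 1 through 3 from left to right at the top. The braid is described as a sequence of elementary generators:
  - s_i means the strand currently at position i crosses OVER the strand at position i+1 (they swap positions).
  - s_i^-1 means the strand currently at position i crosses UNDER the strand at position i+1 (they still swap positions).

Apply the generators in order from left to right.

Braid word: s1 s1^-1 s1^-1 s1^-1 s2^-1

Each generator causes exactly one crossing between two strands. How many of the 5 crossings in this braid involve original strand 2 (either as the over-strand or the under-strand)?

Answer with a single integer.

Answer: 5

Derivation:
Gen 1: crossing 1x2. Involves strand 2? yes. Count so far: 1
Gen 2: crossing 2x1. Involves strand 2? yes. Count so far: 2
Gen 3: crossing 1x2. Involves strand 2? yes. Count so far: 3
Gen 4: crossing 2x1. Involves strand 2? yes. Count so far: 4
Gen 5: crossing 2x3. Involves strand 2? yes. Count so far: 5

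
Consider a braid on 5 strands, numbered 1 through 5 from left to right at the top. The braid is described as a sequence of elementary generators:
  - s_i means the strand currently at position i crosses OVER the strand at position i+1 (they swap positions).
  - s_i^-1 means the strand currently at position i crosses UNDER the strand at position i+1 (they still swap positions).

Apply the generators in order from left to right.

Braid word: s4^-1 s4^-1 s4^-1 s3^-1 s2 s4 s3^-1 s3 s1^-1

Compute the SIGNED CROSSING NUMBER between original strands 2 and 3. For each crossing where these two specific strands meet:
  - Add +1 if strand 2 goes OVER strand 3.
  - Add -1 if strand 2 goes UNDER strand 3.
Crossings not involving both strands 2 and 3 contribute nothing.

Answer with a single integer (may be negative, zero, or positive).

Gen 1: crossing 4x5. Both 2&3? no. Sum: 0
Gen 2: crossing 5x4. Both 2&3? no. Sum: 0
Gen 3: crossing 4x5. Both 2&3? no. Sum: 0
Gen 4: crossing 3x5. Both 2&3? no. Sum: 0
Gen 5: crossing 2x5. Both 2&3? no. Sum: 0
Gen 6: crossing 3x4. Both 2&3? no. Sum: 0
Gen 7: crossing 2x4. Both 2&3? no. Sum: 0
Gen 8: crossing 4x2. Both 2&3? no. Sum: 0
Gen 9: crossing 1x5. Both 2&3? no. Sum: 0

Answer: 0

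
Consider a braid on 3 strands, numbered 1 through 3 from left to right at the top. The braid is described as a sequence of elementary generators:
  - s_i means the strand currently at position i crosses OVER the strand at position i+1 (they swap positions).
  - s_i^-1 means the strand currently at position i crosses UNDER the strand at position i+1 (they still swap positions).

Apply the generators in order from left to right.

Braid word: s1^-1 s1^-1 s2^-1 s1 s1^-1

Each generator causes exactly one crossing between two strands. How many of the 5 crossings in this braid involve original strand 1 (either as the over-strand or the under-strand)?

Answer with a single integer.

Answer: 4

Derivation:
Gen 1: crossing 1x2. Involves strand 1? yes. Count so far: 1
Gen 2: crossing 2x1. Involves strand 1? yes. Count so far: 2
Gen 3: crossing 2x3. Involves strand 1? no. Count so far: 2
Gen 4: crossing 1x3. Involves strand 1? yes. Count so far: 3
Gen 5: crossing 3x1. Involves strand 1? yes. Count so far: 4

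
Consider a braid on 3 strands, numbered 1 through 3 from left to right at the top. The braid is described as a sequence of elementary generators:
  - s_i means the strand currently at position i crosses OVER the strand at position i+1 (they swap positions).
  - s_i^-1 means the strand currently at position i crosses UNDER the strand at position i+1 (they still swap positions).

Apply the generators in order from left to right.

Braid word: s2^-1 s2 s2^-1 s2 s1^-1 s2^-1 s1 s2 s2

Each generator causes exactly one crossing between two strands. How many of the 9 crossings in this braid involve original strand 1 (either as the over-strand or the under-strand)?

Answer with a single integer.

Answer: 4

Derivation:
Gen 1: crossing 2x3. Involves strand 1? no. Count so far: 0
Gen 2: crossing 3x2. Involves strand 1? no. Count so far: 0
Gen 3: crossing 2x3. Involves strand 1? no. Count so far: 0
Gen 4: crossing 3x2. Involves strand 1? no. Count so far: 0
Gen 5: crossing 1x2. Involves strand 1? yes. Count so far: 1
Gen 6: crossing 1x3. Involves strand 1? yes. Count so far: 2
Gen 7: crossing 2x3. Involves strand 1? no. Count so far: 2
Gen 8: crossing 2x1. Involves strand 1? yes. Count so far: 3
Gen 9: crossing 1x2. Involves strand 1? yes. Count so far: 4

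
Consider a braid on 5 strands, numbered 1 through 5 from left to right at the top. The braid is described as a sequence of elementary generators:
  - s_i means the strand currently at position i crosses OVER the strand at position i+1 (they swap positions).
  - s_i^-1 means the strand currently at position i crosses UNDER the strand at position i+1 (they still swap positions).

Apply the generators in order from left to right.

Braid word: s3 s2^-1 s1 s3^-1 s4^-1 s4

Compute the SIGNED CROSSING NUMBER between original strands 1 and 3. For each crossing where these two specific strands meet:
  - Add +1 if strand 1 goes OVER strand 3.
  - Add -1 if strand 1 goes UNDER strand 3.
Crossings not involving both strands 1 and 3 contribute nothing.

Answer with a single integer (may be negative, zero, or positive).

Answer: 0

Derivation:
Gen 1: crossing 3x4. Both 1&3? no. Sum: 0
Gen 2: crossing 2x4. Both 1&3? no. Sum: 0
Gen 3: crossing 1x4. Both 1&3? no. Sum: 0
Gen 4: crossing 2x3. Both 1&3? no. Sum: 0
Gen 5: crossing 2x5. Both 1&3? no. Sum: 0
Gen 6: crossing 5x2. Both 1&3? no. Sum: 0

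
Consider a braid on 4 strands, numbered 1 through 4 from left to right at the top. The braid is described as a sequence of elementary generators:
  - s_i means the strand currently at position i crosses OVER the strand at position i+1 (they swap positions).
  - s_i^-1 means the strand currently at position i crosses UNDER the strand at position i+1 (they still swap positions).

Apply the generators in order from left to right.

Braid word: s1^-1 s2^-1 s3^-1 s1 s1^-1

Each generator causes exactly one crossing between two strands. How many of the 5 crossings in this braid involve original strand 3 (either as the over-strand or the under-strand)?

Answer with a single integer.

Answer: 3

Derivation:
Gen 1: crossing 1x2. Involves strand 3? no. Count so far: 0
Gen 2: crossing 1x3. Involves strand 3? yes. Count so far: 1
Gen 3: crossing 1x4. Involves strand 3? no. Count so far: 1
Gen 4: crossing 2x3. Involves strand 3? yes. Count so far: 2
Gen 5: crossing 3x2. Involves strand 3? yes. Count so far: 3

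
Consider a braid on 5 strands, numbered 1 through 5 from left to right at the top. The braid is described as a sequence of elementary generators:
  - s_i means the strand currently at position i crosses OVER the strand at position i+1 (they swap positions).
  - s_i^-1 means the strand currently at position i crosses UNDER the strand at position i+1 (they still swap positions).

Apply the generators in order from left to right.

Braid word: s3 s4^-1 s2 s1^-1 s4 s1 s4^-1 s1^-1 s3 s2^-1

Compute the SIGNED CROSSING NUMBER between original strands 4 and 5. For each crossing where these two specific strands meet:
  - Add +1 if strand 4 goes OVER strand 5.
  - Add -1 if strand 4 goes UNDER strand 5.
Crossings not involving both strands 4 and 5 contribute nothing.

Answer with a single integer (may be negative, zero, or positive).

Answer: 0

Derivation:
Gen 1: crossing 3x4. Both 4&5? no. Sum: 0
Gen 2: crossing 3x5. Both 4&5? no. Sum: 0
Gen 3: crossing 2x4. Both 4&5? no. Sum: 0
Gen 4: crossing 1x4. Both 4&5? no. Sum: 0
Gen 5: crossing 5x3. Both 4&5? no. Sum: 0
Gen 6: crossing 4x1. Both 4&5? no. Sum: 0
Gen 7: crossing 3x5. Both 4&5? no. Sum: 0
Gen 8: crossing 1x4. Both 4&5? no. Sum: 0
Gen 9: crossing 2x5. Both 4&5? no. Sum: 0
Gen 10: crossing 1x5. Both 4&5? no. Sum: 0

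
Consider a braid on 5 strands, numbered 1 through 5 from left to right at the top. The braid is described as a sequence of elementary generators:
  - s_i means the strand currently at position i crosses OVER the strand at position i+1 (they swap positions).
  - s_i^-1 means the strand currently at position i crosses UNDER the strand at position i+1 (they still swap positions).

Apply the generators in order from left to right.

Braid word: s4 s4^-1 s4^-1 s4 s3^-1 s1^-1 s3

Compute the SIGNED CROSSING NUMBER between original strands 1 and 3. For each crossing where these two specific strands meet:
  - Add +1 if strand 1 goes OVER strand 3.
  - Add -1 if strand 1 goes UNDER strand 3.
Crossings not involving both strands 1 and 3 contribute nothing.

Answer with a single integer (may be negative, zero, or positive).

Gen 1: crossing 4x5. Both 1&3? no. Sum: 0
Gen 2: crossing 5x4. Both 1&3? no. Sum: 0
Gen 3: crossing 4x5. Both 1&3? no. Sum: 0
Gen 4: crossing 5x4. Both 1&3? no. Sum: 0
Gen 5: crossing 3x4. Both 1&3? no. Sum: 0
Gen 6: crossing 1x2. Both 1&3? no. Sum: 0
Gen 7: crossing 4x3. Both 1&3? no. Sum: 0

Answer: 0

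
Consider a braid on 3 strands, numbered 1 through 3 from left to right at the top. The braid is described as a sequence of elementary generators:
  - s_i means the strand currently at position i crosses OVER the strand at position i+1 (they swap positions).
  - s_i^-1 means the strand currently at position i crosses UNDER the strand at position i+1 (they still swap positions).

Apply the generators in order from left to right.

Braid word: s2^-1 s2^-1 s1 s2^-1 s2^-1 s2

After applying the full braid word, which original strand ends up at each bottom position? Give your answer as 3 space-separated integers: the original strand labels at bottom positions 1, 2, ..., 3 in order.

Gen 1 (s2^-1): strand 2 crosses under strand 3. Perm now: [1 3 2]
Gen 2 (s2^-1): strand 3 crosses under strand 2. Perm now: [1 2 3]
Gen 3 (s1): strand 1 crosses over strand 2. Perm now: [2 1 3]
Gen 4 (s2^-1): strand 1 crosses under strand 3. Perm now: [2 3 1]
Gen 5 (s2^-1): strand 3 crosses under strand 1. Perm now: [2 1 3]
Gen 6 (s2): strand 1 crosses over strand 3. Perm now: [2 3 1]

Answer: 2 3 1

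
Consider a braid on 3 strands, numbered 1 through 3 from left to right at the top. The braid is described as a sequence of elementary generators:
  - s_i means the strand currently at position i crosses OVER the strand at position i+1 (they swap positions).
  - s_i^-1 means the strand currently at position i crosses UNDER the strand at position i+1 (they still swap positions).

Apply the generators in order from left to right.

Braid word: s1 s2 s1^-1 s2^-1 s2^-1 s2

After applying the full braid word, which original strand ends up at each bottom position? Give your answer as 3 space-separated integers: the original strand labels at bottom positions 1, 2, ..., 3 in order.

Answer: 3 1 2

Derivation:
Gen 1 (s1): strand 1 crosses over strand 2. Perm now: [2 1 3]
Gen 2 (s2): strand 1 crosses over strand 3. Perm now: [2 3 1]
Gen 3 (s1^-1): strand 2 crosses under strand 3. Perm now: [3 2 1]
Gen 4 (s2^-1): strand 2 crosses under strand 1. Perm now: [3 1 2]
Gen 5 (s2^-1): strand 1 crosses under strand 2. Perm now: [3 2 1]
Gen 6 (s2): strand 2 crosses over strand 1. Perm now: [3 1 2]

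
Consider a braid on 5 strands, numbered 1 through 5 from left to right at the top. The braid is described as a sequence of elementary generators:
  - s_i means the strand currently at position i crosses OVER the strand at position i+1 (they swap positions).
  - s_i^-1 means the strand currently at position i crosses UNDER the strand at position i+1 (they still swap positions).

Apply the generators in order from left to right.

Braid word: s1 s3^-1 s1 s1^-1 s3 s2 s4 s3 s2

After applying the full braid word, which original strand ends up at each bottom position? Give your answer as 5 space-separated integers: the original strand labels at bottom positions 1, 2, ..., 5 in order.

Answer: 2 5 3 1 4

Derivation:
Gen 1 (s1): strand 1 crosses over strand 2. Perm now: [2 1 3 4 5]
Gen 2 (s3^-1): strand 3 crosses under strand 4. Perm now: [2 1 4 3 5]
Gen 3 (s1): strand 2 crosses over strand 1. Perm now: [1 2 4 3 5]
Gen 4 (s1^-1): strand 1 crosses under strand 2. Perm now: [2 1 4 3 5]
Gen 5 (s3): strand 4 crosses over strand 3. Perm now: [2 1 3 4 5]
Gen 6 (s2): strand 1 crosses over strand 3. Perm now: [2 3 1 4 5]
Gen 7 (s4): strand 4 crosses over strand 5. Perm now: [2 3 1 5 4]
Gen 8 (s3): strand 1 crosses over strand 5. Perm now: [2 3 5 1 4]
Gen 9 (s2): strand 3 crosses over strand 5. Perm now: [2 5 3 1 4]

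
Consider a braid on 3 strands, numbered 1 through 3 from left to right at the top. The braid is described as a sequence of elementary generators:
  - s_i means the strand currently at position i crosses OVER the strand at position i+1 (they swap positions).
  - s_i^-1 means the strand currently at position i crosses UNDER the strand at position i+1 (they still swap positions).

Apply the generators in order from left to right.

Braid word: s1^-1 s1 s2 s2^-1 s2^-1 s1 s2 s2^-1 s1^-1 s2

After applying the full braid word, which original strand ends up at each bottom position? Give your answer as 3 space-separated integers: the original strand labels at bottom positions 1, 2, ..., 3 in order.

Answer: 1 2 3

Derivation:
Gen 1 (s1^-1): strand 1 crosses under strand 2. Perm now: [2 1 3]
Gen 2 (s1): strand 2 crosses over strand 1. Perm now: [1 2 3]
Gen 3 (s2): strand 2 crosses over strand 3. Perm now: [1 3 2]
Gen 4 (s2^-1): strand 3 crosses under strand 2. Perm now: [1 2 3]
Gen 5 (s2^-1): strand 2 crosses under strand 3. Perm now: [1 3 2]
Gen 6 (s1): strand 1 crosses over strand 3. Perm now: [3 1 2]
Gen 7 (s2): strand 1 crosses over strand 2. Perm now: [3 2 1]
Gen 8 (s2^-1): strand 2 crosses under strand 1. Perm now: [3 1 2]
Gen 9 (s1^-1): strand 3 crosses under strand 1. Perm now: [1 3 2]
Gen 10 (s2): strand 3 crosses over strand 2. Perm now: [1 2 3]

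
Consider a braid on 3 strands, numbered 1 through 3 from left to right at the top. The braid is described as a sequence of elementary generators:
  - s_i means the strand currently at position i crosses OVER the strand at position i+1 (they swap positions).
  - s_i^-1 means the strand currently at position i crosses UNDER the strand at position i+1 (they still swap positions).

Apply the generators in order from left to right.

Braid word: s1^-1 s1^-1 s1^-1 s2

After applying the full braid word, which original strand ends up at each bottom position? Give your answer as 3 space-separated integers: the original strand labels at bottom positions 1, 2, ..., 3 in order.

Gen 1 (s1^-1): strand 1 crosses under strand 2. Perm now: [2 1 3]
Gen 2 (s1^-1): strand 2 crosses under strand 1. Perm now: [1 2 3]
Gen 3 (s1^-1): strand 1 crosses under strand 2. Perm now: [2 1 3]
Gen 4 (s2): strand 1 crosses over strand 3. Perm now: [2 3 1]

Answer: 2 3 1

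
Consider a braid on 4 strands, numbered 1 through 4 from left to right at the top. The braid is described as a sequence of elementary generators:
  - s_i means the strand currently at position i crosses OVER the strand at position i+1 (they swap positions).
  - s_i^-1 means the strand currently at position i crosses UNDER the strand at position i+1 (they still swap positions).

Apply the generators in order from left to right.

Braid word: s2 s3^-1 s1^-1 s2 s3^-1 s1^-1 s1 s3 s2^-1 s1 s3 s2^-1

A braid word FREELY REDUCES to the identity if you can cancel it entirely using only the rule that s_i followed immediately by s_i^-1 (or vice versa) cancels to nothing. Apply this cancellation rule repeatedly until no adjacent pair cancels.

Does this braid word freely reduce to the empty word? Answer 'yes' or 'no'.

Answer: yes

Derivation:
Gen 1 (s2): push. Stack: [s2]
Gen 2 (s3^-1): push. Stack: [s2 s3^-1]
Gen 3 (s1^-1): push. Stack: [s2 s3^-1 s1^-1]
Gen 4 (s2): push. Stack: [s2 s3^-1 s1^-1 s2]
Gen 5 (s3^-1): push. Stack: [s2 s3^-1 s1^-1 s2 s3^-1]
Gen 6 (s1^-1): push. Stack: [s2 s3^-1 s1^-1 s2 s3^-1 s1^-1]
Gen 7 (s1): cancels prior s1^-1. Stack: [s2 s3^-1 s1^-1 s2 s3^-1]
Gen 8 (s3): cancels prior s3^-1. Stack: [s2 s3^-1 s1^-1 s2]
Gen 9 (s2^-1): cancels prior s2. Stack: [s2 s3^-1 s1^-1]
Gen 10 (s1): cancels prior s1^-1. Stack: [s2 s3^-1]
Gen 11 (s3): cancels prior s3^-1. Stack: [s2]
Gen 12 (s2^-1): cancels prior s2. Stack: []
Reduced word: (empty)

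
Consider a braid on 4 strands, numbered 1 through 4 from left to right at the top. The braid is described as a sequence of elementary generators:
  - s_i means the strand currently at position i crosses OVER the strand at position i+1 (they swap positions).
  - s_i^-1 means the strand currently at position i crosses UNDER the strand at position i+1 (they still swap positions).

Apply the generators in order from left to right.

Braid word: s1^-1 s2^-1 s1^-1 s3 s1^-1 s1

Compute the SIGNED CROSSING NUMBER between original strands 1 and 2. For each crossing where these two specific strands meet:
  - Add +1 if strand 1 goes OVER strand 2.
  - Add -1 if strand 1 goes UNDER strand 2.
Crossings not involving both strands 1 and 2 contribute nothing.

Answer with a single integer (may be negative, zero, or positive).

Gen 1: 1 under 2. Both 1&2? yes. Contrib: -1. Sum: -1
Gen 2: crossing 1x3. Both 1&2? no. Sum: -1
Gen 3: crossing 2x3. Both 1&2? no. Sum: -1
Gen 4: crossing 1x4. Both 1&2? no. Sum: -1
Gen 5: crossing 3x2. Both 1&2? no. Sum: -1
Gen 6: crossing 2x3. Both 1&2? no. Sum: -1

Answer: -1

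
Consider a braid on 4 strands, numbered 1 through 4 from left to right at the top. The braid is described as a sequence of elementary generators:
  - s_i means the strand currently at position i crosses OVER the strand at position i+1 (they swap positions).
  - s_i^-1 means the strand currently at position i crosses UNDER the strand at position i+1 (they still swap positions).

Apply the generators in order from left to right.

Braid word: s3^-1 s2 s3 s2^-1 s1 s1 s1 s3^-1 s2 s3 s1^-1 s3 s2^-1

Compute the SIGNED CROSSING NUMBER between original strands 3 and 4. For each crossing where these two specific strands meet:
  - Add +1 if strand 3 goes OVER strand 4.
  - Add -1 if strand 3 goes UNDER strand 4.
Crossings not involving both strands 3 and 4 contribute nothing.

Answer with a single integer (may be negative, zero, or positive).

Answer: 0

Derivation:
Gen 1: 3 under 4. Both 3&4? yes. Contrib: -1. Sum: -1
Gen 2: crossing 2x4. Both 3&4? no. Sum: -1
Gen 3: crossing 2x3. Both 3&4? no. Sum: -1
Gen 4: 4 under 3. Both 3&4? yes. Contrib: +1. Sum: 0
Gen 5: crossing 1x3. Both 3&4? no. Sum: 0
Gen 6: crossing 3x1. Both 3&4? no. Sum: 0
Gen 7: crossing 1x3. Both 3&4? no. Sum: 0
Gen 8: crossing 4x2. Both 3&4? no. Sum: 0
Gen 9: crossing 1x2. Both 3&4? no. Sum: 0
Gen 10: crossing 1x4. Both 3&4? no. Sum: 0
Gen 11: crossing 3x2. Both 3&4? no. Sum: 0
Gen 12: crossing 4x1. Both 3&4? no. Sum: 0
Gen 13: crossing 3x1. Both 3&4? no. Sum: 0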